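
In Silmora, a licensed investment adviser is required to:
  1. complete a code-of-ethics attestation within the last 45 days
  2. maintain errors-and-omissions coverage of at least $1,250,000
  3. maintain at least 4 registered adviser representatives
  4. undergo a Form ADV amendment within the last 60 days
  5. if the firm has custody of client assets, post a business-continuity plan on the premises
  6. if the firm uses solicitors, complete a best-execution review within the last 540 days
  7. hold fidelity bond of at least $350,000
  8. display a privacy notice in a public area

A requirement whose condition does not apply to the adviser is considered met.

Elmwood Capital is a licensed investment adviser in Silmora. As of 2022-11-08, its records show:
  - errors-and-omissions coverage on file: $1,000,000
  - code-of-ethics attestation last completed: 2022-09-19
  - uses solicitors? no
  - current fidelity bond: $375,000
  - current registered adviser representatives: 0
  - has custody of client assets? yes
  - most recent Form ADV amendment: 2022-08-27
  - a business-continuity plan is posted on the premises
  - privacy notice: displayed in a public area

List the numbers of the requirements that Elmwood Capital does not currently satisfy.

1. code-of-ethics attestation 50 days ago vs limit 45 → not met
2. errors-and-omissions coverage $1,000,000 < $1,250,000 → not met
3. registered adviser representatives 0 < 4 → not met
4. Form ADV amendment 73 days ago vs limit 60 → not met
5. condition 'has custody of client assets' holds; business-continuity plan present → met
6. condition 'uses solicitors' does not hold → requirement n/a → met
7. fidelity bond $375,000 ≥ $350,000 → met
8. privacy notice present → met
Not met: 1, 2, 3, 4

1, 2, 3, 4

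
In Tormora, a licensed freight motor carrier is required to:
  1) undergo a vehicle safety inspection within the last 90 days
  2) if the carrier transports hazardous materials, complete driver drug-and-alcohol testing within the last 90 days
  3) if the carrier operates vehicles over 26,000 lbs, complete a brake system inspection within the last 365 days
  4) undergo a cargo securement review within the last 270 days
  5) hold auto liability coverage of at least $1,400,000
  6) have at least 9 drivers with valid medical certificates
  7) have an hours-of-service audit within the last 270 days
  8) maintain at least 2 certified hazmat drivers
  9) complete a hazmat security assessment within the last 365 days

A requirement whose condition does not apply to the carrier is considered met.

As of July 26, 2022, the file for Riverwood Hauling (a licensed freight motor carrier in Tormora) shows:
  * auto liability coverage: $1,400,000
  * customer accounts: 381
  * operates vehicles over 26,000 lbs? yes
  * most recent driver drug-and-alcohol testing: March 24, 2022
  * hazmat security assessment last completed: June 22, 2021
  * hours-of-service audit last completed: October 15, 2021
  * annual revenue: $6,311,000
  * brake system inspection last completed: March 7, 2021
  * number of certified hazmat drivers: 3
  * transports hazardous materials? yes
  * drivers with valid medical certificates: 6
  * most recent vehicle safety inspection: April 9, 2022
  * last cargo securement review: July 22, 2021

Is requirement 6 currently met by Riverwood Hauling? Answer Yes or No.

6. drivers with valid medical certificates 6 < 9 → not met

No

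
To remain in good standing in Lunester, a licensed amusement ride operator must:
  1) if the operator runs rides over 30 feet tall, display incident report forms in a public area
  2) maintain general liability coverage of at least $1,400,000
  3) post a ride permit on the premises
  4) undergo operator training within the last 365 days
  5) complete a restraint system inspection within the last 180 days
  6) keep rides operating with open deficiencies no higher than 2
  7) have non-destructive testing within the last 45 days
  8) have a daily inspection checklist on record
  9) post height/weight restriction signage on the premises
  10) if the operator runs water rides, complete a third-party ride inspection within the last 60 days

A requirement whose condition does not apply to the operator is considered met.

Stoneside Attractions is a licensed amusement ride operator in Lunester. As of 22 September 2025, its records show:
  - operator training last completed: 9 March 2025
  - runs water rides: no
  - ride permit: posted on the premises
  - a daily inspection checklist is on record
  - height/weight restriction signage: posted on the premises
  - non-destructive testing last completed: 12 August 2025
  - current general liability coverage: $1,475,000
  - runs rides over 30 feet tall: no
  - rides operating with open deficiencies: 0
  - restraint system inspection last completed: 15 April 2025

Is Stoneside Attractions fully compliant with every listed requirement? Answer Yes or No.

1. condition 'runs rides over 30 feet tall' does not hold → requirement n/a → met
2. general liability coverage $1,475,000 ≥ $1,400,000 → met
3. ride permit present → met
4. operator training 197 days ago vs limit 365 → met
5. restraint system inspection 160 days ago vs limit 180 → met
6. rides operating with open deficiencies 0 ≤ 2 → met
7. non-destructive testing 41 days ago vs limit 45 → met
8. daily inspection checklist present → met
9. height/weight restriction signage present → met
10. condition 'runs water rides' does not hold → requirement n/a → met
All met.

Yes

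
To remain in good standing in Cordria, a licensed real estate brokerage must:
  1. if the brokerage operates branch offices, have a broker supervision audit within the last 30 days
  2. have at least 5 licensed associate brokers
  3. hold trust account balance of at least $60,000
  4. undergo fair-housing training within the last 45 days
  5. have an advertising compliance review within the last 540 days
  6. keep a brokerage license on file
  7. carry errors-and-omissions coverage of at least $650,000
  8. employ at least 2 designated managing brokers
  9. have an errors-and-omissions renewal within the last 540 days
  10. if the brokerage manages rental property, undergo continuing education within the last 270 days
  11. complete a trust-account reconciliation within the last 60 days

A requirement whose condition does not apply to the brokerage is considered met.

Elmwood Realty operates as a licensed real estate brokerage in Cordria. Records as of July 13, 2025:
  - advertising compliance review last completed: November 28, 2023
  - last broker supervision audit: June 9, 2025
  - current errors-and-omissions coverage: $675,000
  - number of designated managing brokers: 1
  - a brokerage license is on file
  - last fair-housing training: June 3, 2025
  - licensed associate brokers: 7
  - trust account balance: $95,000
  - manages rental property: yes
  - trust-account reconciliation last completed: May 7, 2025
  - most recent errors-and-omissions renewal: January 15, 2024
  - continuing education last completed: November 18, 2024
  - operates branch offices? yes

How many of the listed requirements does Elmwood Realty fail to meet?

5

1. condition 'operates branch offices' holds; broker supervision audit 34 days ago vs limit 30 → not met
2. licensed associate brokers 7 ≥ 5 → met
3. trust account balance $95,000 ≥ $60,000 → met
4. fair-housing training 40 days ago vs limit 45 → met
5. advertising compliance review 593 days ago vs limit 540 → not met
6. brokerage license present → met
7. errors-and-omissions coverage $675,000 ≥ $650,000 → met
8. designated managing brokers 1 < 2 → not met
9. errors-and-omissions renewal 545 days ago vs limit 540 → not met
10. condition 'manages rental property' holds; continuing education 237 days ago vs limit 270 → met
11. trust-account reconciliation 67 days ago vs limit 60 → not met
Not met: 5 of 11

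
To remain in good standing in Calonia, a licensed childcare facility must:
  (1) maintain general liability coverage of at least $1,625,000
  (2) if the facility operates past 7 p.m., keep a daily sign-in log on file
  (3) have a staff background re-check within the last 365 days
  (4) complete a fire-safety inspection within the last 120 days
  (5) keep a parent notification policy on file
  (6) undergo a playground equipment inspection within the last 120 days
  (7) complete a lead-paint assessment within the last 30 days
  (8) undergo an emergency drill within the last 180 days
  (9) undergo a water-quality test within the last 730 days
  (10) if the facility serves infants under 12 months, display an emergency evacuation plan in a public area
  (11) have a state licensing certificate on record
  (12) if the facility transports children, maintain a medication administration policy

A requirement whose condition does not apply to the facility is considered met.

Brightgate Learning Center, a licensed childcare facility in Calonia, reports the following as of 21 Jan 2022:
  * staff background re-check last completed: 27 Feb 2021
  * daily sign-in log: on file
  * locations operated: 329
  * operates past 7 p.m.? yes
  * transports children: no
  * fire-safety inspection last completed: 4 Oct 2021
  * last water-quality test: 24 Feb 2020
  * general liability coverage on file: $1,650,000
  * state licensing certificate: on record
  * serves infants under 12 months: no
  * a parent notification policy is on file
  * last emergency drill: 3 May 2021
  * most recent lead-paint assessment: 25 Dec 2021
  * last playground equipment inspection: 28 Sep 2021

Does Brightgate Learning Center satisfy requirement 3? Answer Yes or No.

Yes

3. staff background re-check 328 days ago vs limit 365 → met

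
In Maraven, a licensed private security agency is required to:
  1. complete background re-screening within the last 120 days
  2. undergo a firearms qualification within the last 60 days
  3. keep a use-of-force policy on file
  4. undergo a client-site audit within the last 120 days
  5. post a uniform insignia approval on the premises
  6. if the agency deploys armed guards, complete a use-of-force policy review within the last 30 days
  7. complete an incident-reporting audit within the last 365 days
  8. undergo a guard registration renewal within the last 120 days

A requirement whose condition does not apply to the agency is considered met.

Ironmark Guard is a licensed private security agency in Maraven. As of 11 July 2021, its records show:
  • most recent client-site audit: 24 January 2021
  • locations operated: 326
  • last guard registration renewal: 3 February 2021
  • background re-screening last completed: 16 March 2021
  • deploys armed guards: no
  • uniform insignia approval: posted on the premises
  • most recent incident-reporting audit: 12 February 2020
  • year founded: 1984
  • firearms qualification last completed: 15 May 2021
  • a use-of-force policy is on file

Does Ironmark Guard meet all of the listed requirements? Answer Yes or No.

No

1. background re-screening 117 days ago vs limit 120 → met
2. firearms qualification 57 days ago vs limit 60 → met
3. use-of-force policy present → met
4. client-site audit 168 days ago vs limit 120 → not met
5. uniform insignia approval present → met
6. condition 'deploys armed guards' does not hold → requirement n/a → met
7. incident-reporting audit 515 days ago vs limit 365 → not met
8. guard registration renewal 158 days ago vs limit 120 → not met
Not met: 4, 7, 8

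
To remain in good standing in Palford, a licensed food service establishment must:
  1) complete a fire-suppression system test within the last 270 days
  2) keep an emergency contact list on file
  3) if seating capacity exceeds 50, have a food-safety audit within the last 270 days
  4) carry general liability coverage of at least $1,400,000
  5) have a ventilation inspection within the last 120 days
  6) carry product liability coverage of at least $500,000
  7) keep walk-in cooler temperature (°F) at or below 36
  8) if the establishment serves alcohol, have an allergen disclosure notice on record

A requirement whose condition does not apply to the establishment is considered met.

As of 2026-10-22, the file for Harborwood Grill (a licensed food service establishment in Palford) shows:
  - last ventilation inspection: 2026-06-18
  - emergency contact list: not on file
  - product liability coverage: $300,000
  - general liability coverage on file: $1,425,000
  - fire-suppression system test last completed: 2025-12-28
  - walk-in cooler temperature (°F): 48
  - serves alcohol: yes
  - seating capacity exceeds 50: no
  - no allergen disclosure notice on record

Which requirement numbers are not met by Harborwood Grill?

1. fire-suppression system test 298 days ago vs limit 270 → not met
2. emergency contact list absent → not met
3. condition 'seating capacity exceeds 50' does not hold → requirement n/a → met
4. general liability coverage $1,425,000 ≥ $1,400,000 → met
5. ventilation inspection 126 days ago vs limit 120 → not met
6. product liability coverage $300,000 < $500,000 → not met
7. walk-in cooler temperature (°F) 48 > 36 → not met
8. condition 'serves alcohol' holds; allergen disclosure notice absent → not met
Not met: 1, 2, 5, 6, 7, 8

1, 2, 5, 6, 7, 8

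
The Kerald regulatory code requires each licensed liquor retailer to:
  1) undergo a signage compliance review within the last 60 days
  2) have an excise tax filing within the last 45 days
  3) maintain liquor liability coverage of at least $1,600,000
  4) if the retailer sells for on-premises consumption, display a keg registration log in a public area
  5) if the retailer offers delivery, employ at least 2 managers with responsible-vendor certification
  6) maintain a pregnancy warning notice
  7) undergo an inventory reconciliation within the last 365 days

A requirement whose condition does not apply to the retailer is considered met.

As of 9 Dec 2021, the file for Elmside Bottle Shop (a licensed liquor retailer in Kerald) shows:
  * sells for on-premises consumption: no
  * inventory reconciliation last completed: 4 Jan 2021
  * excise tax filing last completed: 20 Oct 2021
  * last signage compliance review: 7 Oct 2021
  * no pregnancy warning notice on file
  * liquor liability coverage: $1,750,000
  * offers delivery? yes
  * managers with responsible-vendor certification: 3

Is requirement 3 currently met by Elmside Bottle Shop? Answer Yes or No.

3. liquor liability coverage $1,750,000 ≥ $1,600,000 → met

Yes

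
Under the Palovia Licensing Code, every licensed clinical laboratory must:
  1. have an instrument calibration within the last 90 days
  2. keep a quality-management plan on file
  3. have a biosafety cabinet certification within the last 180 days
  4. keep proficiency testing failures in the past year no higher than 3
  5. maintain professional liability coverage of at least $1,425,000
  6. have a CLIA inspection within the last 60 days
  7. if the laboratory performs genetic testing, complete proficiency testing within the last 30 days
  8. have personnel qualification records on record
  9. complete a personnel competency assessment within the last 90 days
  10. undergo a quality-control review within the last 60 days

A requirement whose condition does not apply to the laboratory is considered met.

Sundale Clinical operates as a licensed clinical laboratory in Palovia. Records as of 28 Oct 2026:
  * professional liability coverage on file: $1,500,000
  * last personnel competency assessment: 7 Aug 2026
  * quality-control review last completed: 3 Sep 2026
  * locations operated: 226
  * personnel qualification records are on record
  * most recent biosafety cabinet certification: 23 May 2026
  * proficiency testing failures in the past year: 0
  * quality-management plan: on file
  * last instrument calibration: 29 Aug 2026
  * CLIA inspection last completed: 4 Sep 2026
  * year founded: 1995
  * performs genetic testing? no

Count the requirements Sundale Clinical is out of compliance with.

0

1. instrument calibration 60 days ago vs limit 90 → met
2. quality-management plan present → met
3. biosafety cabinet certification 158 days ago vs limit 180 → met
4. proficiency testing failures in the past year 0 ≤ 3 → met
5. professional liability coverage $1,500,000 ≥ $1,425,000 → met
6. CLIA inspection 54 days ago vs limit 60 → met
7. condition 'performs genetic testing' does not hold → requirement n/a → met
8. personnel qualification records present → met
9. personnel competency assessment 82 days ago vs limit 90 → met
10. quality-control review 55 days ago vs limit 60 → met
Not met: 0 of 10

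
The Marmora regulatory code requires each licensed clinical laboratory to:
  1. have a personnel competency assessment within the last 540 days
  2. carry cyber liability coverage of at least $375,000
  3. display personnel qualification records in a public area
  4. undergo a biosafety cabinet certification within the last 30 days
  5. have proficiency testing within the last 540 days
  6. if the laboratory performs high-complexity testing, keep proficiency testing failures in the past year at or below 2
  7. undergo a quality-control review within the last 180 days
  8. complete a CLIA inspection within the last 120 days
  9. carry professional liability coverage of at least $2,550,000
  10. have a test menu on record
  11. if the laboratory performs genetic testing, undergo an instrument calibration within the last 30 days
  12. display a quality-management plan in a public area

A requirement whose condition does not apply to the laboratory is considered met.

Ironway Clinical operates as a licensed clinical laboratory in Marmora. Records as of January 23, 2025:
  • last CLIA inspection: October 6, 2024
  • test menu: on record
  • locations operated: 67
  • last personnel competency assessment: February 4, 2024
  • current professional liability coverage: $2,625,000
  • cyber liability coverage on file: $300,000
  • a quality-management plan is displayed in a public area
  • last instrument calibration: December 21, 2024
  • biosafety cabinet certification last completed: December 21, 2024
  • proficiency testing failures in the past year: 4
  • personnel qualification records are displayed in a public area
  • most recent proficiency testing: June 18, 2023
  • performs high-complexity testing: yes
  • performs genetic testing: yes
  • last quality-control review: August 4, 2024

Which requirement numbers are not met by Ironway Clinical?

1. personnel competency assessment 354 days ago vs limit 540 → met
2. cyber liability coverage $300,000 < $375,000 → not met
3. personnel qualification records present → met
4. biosafety cabinet certification 33 days ago vs limit 30 → not met
5. proficiency testing 585 days ago vs limit 540 → not met
6. condition 'performs high-complexity testing' holds; proficiency testing failures in the past year 4 > 2 → not met
7. quality-control review 172 days ago vs limit 180 → met
8. CLIA inspection 109 days ago vs limit 120 → met
9. professional liability coverage $2,625,000 ≥ $2,550,000 → met
10. test menu present → met
11. condition 'performs genetic testing' holds; instrument calibration 33 days ago vs limit 30 → not met
12. quality-management plan present → met
Not met: 2, 4, 5, 6, 11

2, 4, 5, 6, 11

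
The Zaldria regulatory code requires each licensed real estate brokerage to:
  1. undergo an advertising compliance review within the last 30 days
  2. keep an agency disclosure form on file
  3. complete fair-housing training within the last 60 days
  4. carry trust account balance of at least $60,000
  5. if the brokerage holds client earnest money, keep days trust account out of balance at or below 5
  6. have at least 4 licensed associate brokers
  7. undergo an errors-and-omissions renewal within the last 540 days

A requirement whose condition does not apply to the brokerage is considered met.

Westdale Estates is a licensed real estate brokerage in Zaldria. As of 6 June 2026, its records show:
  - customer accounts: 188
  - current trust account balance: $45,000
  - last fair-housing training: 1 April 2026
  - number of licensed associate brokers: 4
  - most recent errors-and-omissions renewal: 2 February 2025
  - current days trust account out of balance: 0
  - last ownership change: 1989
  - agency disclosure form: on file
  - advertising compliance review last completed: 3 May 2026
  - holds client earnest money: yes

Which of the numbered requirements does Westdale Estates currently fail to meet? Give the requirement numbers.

1. advertising compliance review 34 days ago vs limit 30 → not met
2. agency disclosure form present → met
3. fair-housing training 66 days ago vs limit 60 → not met
4. trust account balance $45,000 < $60,000 → not met
5. condition 'holds client earnest money' holds; days trust account out of balance 0 ≤ 5 → met
6. licensed associate brokers 4 ≥ 4 → met
7. errors-and-omissions renewal 489 days ago vs limit 540 → met
Not met: 1, 3, 4

1, 3, 4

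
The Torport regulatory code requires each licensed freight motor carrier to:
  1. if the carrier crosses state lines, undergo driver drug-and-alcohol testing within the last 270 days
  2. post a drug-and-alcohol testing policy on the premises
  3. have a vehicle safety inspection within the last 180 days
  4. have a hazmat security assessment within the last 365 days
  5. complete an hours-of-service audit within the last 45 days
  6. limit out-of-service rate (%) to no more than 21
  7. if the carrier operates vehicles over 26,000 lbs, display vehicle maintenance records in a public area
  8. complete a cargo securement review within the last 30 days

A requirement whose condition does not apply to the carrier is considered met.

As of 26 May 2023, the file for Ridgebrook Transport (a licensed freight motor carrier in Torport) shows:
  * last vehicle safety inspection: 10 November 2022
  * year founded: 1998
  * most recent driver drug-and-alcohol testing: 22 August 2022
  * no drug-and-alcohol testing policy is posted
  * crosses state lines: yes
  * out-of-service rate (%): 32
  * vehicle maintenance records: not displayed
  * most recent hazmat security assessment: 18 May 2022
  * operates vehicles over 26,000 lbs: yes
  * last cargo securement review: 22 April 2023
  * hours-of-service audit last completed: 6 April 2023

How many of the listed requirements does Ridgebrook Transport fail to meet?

1. condition 'crosses state lines' holds; driver drug-and-alcohol testing 277 days ago vs limit 270 → not met
2. drug-and-alcohol testing policy absent → not met
3. vehicle safety inspection 197 days ago vs limit 180 → not met
4. hazmat security assessment 373 days ago vs limit 365 → not met
5. hours-of-service audit 50 days ago vs limit 45 → not met
6. out-of-service rate (%) 32 > 21 → not met
7. condition 'operates vehicles over 26,000 lbs' holds; vehicle maintenance records absent → not met
8. cargo securement review 34 days ago vs limit 30 → not met
Not met: 8 of 8

8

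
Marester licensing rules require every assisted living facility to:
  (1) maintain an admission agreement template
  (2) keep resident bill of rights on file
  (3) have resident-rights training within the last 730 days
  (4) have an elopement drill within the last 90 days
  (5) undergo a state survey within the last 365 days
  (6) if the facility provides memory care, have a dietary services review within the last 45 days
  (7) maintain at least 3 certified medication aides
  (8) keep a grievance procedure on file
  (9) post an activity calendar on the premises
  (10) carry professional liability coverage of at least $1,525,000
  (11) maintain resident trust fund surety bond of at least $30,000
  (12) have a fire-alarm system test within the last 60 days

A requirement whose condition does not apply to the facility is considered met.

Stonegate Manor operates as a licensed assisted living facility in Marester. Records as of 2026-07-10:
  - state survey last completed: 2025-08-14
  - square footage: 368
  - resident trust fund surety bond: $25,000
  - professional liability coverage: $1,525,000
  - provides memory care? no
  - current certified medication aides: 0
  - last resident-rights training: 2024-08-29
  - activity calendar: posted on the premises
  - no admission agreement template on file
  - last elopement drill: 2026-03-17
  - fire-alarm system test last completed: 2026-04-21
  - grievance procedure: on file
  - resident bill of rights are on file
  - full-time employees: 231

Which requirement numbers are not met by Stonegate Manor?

1, 4, 7, 11, 12

1. admission agreement template absent → not met
2. resident bill of rights present → met
3. resident-rights training 680 days ago vs limit 730 → met
4. elopement drill 115 days ago vs limit 90 → not met
5. state survey 330 days ago vs limit 365 → met
6. condition 'provides memory care' does not hold → requirement n/a → met
7. certified medication aides 0 < 3 → not met
8. grievance procedure present → met
9. activity calendar present → met
10. professional liability coverage $1,525,000 ≥ $1,525,000 → met
11. resident trust fund surety bond $25,000 < $30,000 → not met
12. fire-alarm system test 80 days ago vs limit 60 → not met
Not met: 1, 4, 7, 11, 12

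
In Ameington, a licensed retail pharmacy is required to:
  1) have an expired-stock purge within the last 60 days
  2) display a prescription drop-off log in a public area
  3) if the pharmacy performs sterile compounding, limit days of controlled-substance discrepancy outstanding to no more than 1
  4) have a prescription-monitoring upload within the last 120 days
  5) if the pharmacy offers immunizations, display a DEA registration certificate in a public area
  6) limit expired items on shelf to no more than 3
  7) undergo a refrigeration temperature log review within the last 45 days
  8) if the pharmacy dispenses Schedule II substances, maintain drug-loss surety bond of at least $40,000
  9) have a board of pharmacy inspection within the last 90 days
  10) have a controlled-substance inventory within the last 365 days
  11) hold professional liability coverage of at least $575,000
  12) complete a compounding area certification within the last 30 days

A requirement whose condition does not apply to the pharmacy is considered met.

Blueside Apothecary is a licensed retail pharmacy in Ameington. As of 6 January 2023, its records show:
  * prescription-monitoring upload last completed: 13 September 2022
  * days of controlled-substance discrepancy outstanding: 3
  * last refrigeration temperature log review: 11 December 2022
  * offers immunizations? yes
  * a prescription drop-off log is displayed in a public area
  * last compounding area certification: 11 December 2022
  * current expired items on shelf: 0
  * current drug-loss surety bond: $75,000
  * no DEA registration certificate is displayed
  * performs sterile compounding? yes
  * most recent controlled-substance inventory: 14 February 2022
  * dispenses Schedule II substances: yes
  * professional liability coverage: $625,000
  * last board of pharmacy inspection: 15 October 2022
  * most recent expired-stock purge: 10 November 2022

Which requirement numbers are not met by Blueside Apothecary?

1. expired-stock purge 57 days ago vs limit 60 → met
2. prescription drop-off log present → met
3. condition 'performs sterile compounding' holds; days of controlled-substance discrepancy outstanding 3 > 1 → not met
4. prescription-monitoring upload 115 days ago vs limit 120 → met
5. condition 'offers immunizations' holds; DEA registration certificate absent → not met
6. expired items on shelf 0 ≤ 3 → met
7. refrigeration temperature log review 26 days ago vs limit 45 → met
8. condition 'dispenses Schedule II substances' holds; drug-loss surety bond $75,000 ≥ $40,000 → met
9. board of pharmacy inspection 83 days ago vs limit 90 → met
10. controlled-substance inventory 326 days ago vs limit 365 → met
11. professional liability coverage $625,000 ≥ $575,000 → met
12. compounding area certification 26 days ago vs limit 30 → met
Not met: 3, 5

3, 5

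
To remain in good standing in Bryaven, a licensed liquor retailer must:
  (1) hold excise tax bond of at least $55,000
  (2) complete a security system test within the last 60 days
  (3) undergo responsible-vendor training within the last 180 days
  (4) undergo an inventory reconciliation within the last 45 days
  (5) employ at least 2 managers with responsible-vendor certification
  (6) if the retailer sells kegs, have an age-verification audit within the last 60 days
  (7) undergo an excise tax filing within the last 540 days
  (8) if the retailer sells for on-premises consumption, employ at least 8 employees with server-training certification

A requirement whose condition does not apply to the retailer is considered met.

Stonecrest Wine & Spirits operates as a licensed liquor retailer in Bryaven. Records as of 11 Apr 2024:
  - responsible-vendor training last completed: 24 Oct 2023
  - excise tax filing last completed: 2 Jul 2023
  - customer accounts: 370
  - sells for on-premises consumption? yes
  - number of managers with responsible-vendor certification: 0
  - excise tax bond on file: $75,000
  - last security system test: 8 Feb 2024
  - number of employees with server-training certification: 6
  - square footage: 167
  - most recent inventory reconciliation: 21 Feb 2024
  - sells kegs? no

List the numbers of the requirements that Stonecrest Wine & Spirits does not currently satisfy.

1. excise tax bond $75,000 ≥ $55,000 → met
2. security system test 63 days ago vs limit 60 → not met
3. responsible-vendor training 170 days ago vs limit 180 → met
4. inventory reconciliation 50 days ago vs limit 45 → not met
5. managers with responsible-vendor certification 0 < 2 → not met
6. condition 'sells kegs' does not hold → requirement n/a → met
7. excise tax filing 284 days ago vs limit 540 → met
8. condition 'sells for on-premises consumption' holds; employees with server-training certification 6 < 8 → not met
Not met: 2, 4, 5, 8

2, 4, 5, 8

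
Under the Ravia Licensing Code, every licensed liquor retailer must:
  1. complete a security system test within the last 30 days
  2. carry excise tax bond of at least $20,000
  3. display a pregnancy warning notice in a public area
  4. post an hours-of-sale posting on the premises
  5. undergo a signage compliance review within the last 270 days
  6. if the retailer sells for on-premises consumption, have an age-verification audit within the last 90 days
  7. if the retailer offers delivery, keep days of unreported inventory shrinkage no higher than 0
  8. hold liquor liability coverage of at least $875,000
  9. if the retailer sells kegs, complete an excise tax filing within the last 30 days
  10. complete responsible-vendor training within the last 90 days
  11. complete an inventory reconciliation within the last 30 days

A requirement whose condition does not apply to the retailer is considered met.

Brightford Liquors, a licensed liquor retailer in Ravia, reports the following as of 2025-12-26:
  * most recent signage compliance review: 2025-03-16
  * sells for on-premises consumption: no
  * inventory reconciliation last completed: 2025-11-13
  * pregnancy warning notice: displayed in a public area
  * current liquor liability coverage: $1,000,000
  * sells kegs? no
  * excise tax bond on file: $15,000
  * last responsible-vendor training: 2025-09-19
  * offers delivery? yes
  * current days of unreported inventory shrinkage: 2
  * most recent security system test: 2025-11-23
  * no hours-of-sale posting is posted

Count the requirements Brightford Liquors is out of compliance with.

7

1. security system test 33 days ago vs limit 30 → not met
2. excise tax bond $15,000 < $20,000 → not met
3. pregnancy warning notice present → met
4. hours-of-sale posting absent → not met
5. signage compliance review 285 days ago vs limit 270 → not met
6. condition 'sells for on-premises consumption' does not hold → requirement n/a → met
7. condition 'offers delivery' holds; days of unreported inventory shrinkage 2 > 0 → not met
8. liquor liability coverage $1,000,000 ≥ $875,000 → met
9. condition 'sells kegs' does not hold → requirement n/a → met
10. responsible-vendor training 98 days ago vs limit 90 → not met
11. inventory reconciliation 43 days ago vs limit 30 → not met
Not met: 7 of 11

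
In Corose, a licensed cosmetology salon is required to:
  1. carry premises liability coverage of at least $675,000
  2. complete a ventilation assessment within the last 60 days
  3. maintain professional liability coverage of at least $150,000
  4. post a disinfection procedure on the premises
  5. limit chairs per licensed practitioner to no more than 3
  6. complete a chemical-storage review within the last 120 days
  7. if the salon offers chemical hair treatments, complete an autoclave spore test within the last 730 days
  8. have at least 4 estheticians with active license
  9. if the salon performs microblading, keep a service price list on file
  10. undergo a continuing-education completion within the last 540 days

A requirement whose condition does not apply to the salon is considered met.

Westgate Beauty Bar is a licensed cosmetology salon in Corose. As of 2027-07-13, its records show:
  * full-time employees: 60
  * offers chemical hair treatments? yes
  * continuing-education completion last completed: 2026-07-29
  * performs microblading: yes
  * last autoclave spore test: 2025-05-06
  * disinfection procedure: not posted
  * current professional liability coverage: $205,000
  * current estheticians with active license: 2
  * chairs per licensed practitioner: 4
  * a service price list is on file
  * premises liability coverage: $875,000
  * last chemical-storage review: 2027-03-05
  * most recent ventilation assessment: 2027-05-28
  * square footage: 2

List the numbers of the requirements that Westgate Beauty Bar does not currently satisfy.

1. premises liability coverage $875,000 ≥ $675,000 → met
2. ventilation assessment 46 days ago vs limit 60 → met
3. professional liability coverage $205,000 ≥ $150,000 → met
4. disinfection procedure absent → not met
5. chairs per licensed practitioner 4 > 3 → not met
6. chemical-storage review 130 days ago vs limit 120 → not met
7. condition 'offers chemical hair treatments' holds; autoclave spore test 798 days ago vs limit 730 → not met
8. estheticians with active license 2 < 4 → not met
9. condition 'performs microblading' holds; service price list present → met
10. continuing-education completion 349 days ago vs limit 540 → met
Not met: 4, 5, 6, 7, 8

4, 5, 6, 7, 8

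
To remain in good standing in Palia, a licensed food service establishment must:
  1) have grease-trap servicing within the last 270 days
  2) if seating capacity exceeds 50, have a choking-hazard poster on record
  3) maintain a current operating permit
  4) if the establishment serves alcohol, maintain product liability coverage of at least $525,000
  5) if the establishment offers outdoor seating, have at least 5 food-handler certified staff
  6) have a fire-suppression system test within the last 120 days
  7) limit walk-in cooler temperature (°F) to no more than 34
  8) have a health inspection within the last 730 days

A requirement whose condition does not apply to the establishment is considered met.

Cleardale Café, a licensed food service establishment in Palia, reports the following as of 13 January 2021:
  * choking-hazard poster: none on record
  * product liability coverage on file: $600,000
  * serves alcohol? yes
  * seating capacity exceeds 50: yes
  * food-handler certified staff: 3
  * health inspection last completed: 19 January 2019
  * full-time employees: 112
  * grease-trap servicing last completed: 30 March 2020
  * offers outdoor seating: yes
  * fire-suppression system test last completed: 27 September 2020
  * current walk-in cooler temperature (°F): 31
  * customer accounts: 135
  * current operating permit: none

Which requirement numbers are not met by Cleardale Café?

1. grease-trap servicing 289 days ago vs limit 270 → not met
2. condition 'seating capacity exceeds 50' holds; choking-hazard poster absent → not met
3. current operating permit absent → not met
4. condition 'serves alcohol' holds; product liability coverage $600,000 ≥ $525,000 → met
5. condition 'offers outdoor seating' holds; food-handler certified staff 3 < 5 → not met
6. fire-suppression system test 108 days ago vs limit 120 → met
7. walk-in cooler temperature (°F) 31 ≤ 34 → met
8. health inspection 725 days ago vs limit 730 → met
Not met: 1, 2, 3, 5

1, 2, 3, 5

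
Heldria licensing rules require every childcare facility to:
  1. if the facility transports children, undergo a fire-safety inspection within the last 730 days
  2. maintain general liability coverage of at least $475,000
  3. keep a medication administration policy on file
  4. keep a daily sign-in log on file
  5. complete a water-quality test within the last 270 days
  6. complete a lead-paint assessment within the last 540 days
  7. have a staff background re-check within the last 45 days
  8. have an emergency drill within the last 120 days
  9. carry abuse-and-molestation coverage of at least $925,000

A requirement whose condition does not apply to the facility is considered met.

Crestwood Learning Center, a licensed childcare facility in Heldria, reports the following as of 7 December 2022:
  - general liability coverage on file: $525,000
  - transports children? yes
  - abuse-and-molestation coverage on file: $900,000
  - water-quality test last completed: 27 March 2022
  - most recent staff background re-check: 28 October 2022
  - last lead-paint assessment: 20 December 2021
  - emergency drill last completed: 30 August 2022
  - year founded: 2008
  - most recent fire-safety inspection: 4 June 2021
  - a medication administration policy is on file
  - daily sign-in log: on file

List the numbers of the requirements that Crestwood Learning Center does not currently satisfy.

9

1. condition 'transports children' holds; fire-safety inspection 551 days ago vs limit 730 → met
2. general liability coverage $525,000 ≥ $475,000 → met
3. medication administration policy present → met
4. daily sign-in log present → met
5. water-quality test 255 days ago vs limit 270 → met
6. lead-paint assessment 352 days ago vs limit 540 → met
7. staff background re-check 40 days ago vs limit 45 → met
8. emergency drill 99 days ago vs limit 120 → met
9. abuse-and-molestation coverage $900,000 < $925,000 → not met
Not met: 9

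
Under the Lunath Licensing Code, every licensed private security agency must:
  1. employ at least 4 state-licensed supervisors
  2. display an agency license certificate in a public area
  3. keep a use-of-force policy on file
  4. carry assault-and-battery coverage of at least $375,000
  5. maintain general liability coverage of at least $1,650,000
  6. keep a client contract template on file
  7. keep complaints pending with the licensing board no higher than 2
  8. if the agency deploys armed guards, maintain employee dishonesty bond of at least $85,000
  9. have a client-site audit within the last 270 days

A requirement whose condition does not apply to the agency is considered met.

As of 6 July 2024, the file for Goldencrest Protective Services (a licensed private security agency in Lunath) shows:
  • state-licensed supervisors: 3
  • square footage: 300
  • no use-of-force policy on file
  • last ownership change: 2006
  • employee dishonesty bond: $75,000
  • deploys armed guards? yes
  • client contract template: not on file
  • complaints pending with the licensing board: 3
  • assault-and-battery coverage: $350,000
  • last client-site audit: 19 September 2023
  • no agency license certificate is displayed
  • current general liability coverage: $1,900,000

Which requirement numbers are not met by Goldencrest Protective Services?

1, 2, 3, 4, 6, 7, 8, 9

1. state-licensed supervisors 3 < 4 → not met
2. agency license certificate absent → not met
3. use-of-force policy absent → not met
4. assault-and-battery coverage $350,000 < $375,000 → not met
5. general liability coverage $1,900,000 ≥ $1,650,000 → met
6. client contract template absent → not met
7. complaints pending with the licensing board 3 > 2 → not met
8. condition 'deploys armed guards' holds; employee dishonesty bond $75,000 < $85,000 → not met
9. client-site audit 291 days ago vs limit 270 → not met
Not met: 1, 2, 3, 4, 6, 7, 8, 9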